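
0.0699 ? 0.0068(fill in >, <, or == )>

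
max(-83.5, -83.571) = -83.5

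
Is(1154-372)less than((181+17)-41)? No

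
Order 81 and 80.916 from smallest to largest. 80.916, 81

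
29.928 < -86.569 False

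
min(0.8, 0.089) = 0.089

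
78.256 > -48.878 True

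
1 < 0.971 False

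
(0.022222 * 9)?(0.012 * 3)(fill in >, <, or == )>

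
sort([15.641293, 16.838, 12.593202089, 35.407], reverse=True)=[35.407, 16.838, 15.641293, 12.593202089]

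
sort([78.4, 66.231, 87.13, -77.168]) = [-77.168, 66.231, 78.4, 87.13]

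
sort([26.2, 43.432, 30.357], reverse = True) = [43.432, 30.357, 26.2]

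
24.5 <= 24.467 False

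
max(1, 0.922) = 1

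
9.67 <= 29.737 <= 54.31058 True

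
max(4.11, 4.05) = 4.11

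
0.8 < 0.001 False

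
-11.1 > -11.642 True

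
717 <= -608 False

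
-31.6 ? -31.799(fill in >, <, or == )>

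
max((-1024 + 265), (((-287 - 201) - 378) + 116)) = -750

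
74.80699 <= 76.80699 True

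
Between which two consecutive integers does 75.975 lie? 75 and 76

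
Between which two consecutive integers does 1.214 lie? 1 and 2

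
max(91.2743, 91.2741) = 91.2743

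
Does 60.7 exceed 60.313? Yes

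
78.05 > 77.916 True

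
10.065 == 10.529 False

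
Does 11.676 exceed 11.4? Yes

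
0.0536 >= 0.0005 True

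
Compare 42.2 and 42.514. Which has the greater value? 42.514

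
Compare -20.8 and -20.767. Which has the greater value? -20.767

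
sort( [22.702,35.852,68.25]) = [22.702,35.852,68.25]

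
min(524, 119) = 119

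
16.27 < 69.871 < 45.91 False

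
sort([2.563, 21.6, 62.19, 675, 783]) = [2.563, 21.6, 62.19, 675, 783]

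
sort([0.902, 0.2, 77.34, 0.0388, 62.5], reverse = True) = [77.34, 62.5, 0.902, 0.2, 0.0388]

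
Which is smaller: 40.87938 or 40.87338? 40.87338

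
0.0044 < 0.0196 True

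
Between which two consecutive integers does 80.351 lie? 80 and 81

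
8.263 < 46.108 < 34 False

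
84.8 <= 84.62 False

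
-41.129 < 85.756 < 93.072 True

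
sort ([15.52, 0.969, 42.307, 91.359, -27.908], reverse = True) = [91.359, 42.307, 15.52, 0.969, -27.908]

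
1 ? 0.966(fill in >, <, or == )>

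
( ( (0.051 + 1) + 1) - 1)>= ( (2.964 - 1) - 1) True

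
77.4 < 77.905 True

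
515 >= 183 True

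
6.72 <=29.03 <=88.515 True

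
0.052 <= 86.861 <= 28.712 False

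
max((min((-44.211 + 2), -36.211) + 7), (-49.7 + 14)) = -35.211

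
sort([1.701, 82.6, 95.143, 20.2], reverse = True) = [95.143, 82.6, 20.2, 1.701]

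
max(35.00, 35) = 35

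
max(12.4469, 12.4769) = 12.4769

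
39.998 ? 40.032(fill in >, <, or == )<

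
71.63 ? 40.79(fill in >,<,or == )>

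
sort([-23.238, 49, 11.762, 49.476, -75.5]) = [-75.5, -23.238, 11.762, 49, 49.476]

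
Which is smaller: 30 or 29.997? 29.997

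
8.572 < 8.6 True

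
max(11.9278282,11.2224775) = 11.9278282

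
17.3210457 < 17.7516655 True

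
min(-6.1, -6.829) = -6.829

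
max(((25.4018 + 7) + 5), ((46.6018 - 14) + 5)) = 37.6018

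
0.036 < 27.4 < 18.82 False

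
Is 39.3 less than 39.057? No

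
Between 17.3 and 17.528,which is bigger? 17.528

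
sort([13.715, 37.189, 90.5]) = [13.715, 37.189, 90.5]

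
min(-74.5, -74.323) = -74.5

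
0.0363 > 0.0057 True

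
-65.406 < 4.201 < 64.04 True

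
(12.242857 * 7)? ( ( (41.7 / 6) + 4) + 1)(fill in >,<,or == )>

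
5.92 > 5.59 True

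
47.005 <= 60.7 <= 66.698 True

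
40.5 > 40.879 False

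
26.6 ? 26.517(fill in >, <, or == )>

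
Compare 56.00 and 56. They are equal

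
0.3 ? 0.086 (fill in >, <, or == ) >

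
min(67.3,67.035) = 67.035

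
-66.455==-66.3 False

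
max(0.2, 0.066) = 0.2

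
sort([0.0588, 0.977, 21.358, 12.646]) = [0.0588, 0.977, 12.646, 21.358]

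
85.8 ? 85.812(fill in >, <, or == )<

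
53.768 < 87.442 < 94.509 True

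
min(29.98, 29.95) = 29.95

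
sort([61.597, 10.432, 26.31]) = [10.432, 26.31, 61.597]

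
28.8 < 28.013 False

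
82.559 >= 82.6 False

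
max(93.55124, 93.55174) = 93.55174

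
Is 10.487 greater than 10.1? Yes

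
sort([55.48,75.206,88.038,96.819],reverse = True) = [96.819,88.038,75.206,55.48]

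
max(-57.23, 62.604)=62.604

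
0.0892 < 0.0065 False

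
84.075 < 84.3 True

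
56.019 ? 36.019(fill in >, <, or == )>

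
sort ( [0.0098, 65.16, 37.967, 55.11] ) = [0.0098, 37.967, 55.11, 65.16]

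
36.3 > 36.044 True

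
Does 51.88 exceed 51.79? Yes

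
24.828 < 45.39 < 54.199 True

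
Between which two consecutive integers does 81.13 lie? 81 and 82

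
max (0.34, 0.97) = 0.97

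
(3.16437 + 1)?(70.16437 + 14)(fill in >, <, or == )<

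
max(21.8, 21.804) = 21.804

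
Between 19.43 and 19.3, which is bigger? 19.43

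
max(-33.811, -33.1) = -33.1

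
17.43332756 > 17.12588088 True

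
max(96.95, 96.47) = 96.95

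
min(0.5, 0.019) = 0.019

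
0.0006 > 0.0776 False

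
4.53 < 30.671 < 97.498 True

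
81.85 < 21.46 False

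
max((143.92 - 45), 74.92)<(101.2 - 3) False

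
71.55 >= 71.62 False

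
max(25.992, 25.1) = 25.992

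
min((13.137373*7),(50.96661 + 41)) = 91.961611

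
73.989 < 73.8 False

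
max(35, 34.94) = 35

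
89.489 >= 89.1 True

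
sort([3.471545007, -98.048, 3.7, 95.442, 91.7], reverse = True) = [95.442, 91.7, 3.7, 3.471545007, -98.048]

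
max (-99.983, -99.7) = -99.7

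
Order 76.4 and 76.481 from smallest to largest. 76.4, 76.481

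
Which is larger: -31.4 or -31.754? -31.4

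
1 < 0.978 False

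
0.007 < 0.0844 True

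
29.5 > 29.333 True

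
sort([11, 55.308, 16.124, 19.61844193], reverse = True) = [55.308, 19.61844193, 16.124, 11]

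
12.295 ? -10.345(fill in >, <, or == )>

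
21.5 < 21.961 True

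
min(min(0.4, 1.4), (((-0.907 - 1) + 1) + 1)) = 0.093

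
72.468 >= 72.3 True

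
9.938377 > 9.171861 True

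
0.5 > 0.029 True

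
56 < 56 False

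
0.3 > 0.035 True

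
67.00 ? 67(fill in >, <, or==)==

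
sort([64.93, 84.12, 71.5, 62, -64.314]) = [-64.314, 62, 64.93, 71.5, 84.12]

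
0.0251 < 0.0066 False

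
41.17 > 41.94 False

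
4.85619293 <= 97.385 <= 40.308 False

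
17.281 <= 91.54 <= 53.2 False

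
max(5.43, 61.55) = 61.55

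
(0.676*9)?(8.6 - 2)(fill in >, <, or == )<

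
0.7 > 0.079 True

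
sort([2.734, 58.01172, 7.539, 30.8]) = [2.734, 7.539, 30.8, 58.01172]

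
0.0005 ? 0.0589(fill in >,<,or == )<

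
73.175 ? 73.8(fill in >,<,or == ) <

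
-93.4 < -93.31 True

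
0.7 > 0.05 True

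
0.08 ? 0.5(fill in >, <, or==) <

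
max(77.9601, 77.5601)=77.9601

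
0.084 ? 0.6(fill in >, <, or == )<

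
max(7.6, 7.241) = 7.6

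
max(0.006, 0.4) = 0.4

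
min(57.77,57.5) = 57.5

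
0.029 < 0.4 True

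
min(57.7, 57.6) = 57.6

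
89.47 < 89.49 True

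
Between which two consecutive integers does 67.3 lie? 67 and 68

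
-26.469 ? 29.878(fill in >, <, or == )<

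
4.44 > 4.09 True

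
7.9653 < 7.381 False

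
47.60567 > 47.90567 False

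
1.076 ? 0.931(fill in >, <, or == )>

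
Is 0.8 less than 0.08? No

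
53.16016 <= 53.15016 False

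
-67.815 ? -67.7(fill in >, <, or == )<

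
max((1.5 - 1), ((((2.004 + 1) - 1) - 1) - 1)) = 0.5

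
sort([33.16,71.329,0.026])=[0.026,33.16,71.329]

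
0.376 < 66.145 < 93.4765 True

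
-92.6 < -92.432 True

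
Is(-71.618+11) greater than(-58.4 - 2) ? No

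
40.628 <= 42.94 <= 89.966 True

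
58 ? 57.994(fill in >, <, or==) >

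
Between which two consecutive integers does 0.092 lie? 0 and 1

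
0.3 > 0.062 True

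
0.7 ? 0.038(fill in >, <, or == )>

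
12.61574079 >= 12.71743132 False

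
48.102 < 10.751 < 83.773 False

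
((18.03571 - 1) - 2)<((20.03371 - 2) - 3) False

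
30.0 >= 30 True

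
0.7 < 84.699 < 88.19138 True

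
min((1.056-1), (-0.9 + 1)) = 0.056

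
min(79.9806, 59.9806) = 59.9806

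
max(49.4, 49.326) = 49.4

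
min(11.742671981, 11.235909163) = 11.235909163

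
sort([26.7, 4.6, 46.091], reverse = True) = [46.091, 26.7, 4.6]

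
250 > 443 False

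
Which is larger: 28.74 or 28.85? 28.85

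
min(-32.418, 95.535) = -32.418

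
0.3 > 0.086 True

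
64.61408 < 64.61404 False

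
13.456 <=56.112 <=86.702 True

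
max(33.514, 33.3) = 33.514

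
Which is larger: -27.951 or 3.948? 3.948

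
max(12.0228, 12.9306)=12.9306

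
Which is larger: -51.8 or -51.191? -51.191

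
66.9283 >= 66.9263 True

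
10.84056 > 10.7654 True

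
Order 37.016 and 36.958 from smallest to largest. 36.958, 37.016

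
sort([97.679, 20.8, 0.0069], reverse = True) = [97.679, 20.8, 0.0069]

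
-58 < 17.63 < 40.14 True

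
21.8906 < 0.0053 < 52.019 False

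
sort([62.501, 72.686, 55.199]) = [55.199, 62.501, 72.686]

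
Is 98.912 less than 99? Yes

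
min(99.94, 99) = 99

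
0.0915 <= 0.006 False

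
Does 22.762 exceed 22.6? Yes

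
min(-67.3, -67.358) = -67.358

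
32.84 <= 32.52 False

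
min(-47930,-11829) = -47930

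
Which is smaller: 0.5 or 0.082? 0.082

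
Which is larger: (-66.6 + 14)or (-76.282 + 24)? (-76.282 + 24)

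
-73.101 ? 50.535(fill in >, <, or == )<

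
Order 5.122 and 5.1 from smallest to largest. 5.1, 5.122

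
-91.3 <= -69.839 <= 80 True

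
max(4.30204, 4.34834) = 4.34834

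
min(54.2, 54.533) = 54.2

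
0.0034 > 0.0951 False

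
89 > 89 False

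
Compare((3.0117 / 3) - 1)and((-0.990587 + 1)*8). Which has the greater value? ((-0.990587 + 1)*8)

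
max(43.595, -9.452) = 43.595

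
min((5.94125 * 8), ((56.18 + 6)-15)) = 47.18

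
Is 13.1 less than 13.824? Yes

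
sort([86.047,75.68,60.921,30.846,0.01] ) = [0.01,30.846,60.921,75.68,86.047]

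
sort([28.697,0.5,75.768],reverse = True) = [75.768,28.697,0.5]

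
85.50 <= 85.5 True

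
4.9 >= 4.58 True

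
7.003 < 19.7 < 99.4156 True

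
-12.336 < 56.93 True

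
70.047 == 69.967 False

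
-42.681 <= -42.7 False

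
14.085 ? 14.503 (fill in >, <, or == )<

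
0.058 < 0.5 True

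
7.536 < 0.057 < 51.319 False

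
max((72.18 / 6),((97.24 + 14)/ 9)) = 12.36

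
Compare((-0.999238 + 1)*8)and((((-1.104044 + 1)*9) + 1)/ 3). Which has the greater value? ((((-1.104044 + 1)*9) + 1)/ 3)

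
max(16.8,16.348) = 16.8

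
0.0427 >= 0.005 True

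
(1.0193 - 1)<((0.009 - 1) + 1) False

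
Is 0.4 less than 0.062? No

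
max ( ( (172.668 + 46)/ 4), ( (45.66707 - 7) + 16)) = 54.66707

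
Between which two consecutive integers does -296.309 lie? -297 and -296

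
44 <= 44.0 True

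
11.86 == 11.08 False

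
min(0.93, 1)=0.93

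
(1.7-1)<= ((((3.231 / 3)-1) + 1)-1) False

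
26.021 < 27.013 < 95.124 True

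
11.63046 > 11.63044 True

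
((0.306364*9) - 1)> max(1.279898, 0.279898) True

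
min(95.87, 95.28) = 95.28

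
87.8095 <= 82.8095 False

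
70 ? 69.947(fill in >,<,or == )>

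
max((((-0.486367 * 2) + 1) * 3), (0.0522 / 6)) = 0.081798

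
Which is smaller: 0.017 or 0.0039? 0.0039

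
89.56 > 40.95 True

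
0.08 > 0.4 False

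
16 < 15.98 False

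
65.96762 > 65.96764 False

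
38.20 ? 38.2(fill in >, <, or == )==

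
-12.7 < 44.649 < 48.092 True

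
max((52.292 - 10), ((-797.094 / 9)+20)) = 42.292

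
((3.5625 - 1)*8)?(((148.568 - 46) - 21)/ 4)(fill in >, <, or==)>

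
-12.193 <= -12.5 False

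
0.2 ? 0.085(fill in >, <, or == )>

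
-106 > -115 True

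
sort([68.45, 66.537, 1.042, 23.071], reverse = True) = [68.45, 66.537, 23.071, 1.042]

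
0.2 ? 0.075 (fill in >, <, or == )>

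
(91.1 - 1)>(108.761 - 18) False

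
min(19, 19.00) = 19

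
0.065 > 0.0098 True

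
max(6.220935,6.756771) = 6.756771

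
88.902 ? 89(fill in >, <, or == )<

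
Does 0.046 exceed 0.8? No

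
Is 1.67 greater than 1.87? No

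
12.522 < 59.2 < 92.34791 True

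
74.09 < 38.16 False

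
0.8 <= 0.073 False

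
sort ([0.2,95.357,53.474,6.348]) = [0.2,6.348,53.474,95.357]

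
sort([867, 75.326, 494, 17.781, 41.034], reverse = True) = [867, 494, 75.326, 41.034, 17.781]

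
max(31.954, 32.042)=32.042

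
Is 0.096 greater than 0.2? No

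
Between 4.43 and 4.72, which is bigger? 4.72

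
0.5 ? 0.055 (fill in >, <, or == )>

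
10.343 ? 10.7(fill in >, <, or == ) <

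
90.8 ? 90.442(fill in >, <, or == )>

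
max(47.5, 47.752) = 47.752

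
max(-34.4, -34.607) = -34.4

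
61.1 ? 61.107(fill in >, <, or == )<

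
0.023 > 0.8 False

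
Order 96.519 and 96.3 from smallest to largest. 96.3,96.519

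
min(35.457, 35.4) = 35.4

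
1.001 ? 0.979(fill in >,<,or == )>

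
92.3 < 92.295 False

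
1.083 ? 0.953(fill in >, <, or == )>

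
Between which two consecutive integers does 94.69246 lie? 94 and 95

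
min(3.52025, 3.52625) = 3.52025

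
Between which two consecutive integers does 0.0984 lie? 0 and 1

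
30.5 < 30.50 False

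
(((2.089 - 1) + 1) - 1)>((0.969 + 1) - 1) True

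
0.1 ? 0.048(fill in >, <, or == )>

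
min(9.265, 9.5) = 9.265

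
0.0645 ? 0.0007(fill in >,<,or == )>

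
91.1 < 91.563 True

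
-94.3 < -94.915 False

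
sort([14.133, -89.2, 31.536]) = [-89.2, 14.133, 31.536]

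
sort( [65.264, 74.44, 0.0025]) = [0.0025, 65.264, 74.44]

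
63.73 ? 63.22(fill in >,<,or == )>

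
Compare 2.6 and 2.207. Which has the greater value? 2.6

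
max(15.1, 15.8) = 15.8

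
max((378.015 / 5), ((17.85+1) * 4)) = 75.603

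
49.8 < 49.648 False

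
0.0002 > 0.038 False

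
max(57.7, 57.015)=57.7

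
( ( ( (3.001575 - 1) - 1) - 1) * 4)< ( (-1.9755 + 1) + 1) True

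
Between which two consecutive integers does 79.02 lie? 79 and 80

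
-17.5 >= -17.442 False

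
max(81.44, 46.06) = 81.44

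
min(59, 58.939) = 58.939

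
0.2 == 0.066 False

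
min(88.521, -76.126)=-76.126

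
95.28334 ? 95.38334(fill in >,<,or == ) <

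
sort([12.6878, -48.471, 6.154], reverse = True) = [12.6878, 6.154, -48.471]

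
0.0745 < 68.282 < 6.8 False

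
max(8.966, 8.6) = 8.966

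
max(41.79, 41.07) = 41.79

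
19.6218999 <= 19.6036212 False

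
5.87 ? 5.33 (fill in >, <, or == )>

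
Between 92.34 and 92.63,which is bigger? 92.63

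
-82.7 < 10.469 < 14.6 True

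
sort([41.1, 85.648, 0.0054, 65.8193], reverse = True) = [85.648, 65.8193, 41.1, 0.0054]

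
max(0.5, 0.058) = 0.5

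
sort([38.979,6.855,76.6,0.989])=[0.989,6.855,38.979,76.6]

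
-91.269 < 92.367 True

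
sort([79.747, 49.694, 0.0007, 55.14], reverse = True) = [79.747, 55.14, 49.694, 0.0007]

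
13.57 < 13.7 True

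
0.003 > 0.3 False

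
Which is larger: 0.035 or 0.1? 0.1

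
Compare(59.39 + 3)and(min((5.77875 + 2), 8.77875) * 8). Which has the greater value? (59.39 + 3)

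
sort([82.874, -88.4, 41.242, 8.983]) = [-88.4, 8.983, 41.242, 82.874]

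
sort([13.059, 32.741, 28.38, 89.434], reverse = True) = [89.434, 32.741, 28.38, 13.059]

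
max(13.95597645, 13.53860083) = 13.95597645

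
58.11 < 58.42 True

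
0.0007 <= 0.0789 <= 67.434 True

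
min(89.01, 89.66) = 89.01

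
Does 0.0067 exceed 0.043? No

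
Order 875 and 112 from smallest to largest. 112, 875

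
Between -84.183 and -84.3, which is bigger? -84.183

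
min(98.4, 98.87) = 98.4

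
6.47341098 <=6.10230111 False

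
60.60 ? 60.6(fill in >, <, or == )==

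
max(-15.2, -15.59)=-15.2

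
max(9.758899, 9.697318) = 9.758899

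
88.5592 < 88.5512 False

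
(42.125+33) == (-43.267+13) False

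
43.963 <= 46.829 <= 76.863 True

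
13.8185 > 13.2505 True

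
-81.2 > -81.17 False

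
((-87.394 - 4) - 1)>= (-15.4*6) True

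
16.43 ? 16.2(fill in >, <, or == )>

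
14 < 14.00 False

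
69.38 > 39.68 True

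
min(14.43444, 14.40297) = 14.40297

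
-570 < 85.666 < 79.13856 False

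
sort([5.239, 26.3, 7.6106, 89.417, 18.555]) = [5.239, 7.6106, 18.555, 26.3, 89.417]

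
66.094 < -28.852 False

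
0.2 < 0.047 False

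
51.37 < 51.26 False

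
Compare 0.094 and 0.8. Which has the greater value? 0.8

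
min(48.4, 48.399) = 48.399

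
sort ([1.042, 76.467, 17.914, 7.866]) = [1.042, 7.866, 17.914, 76.467]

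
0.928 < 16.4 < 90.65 True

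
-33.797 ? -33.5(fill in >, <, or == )<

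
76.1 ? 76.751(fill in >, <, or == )<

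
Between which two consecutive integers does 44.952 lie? 44 and 45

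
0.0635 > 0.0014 True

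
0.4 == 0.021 False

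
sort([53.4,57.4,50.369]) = [50.369,53.4,57.4]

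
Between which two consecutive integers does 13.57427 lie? 13 and 14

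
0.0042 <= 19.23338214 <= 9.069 False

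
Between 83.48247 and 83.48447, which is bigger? 83.48447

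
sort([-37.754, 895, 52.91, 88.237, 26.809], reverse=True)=[895, 88.237, 52.91, 26.809, -37.754]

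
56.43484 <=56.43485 True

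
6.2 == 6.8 False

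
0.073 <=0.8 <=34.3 True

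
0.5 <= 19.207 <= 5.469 False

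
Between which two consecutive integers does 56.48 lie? 56 and 57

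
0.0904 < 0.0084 False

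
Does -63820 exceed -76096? Yes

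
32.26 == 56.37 False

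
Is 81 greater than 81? No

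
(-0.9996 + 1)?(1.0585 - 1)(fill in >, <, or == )<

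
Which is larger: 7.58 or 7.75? 7.75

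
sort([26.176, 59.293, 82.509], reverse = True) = [82.509, 59.293, 26.176]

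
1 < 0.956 False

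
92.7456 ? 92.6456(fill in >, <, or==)>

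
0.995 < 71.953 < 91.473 True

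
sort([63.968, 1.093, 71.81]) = [1.093, 63.968, 71.81]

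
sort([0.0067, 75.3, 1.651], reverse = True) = [75.3, 1.651, 0.0067]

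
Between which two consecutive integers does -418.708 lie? -419 and -418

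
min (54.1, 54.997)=54.1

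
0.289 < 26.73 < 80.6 True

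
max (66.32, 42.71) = 66.32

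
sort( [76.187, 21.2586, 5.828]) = [5.828, 21.2586, 76.187]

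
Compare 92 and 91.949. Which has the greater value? 92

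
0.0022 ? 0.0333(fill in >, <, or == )<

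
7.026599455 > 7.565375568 False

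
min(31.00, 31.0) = 31.00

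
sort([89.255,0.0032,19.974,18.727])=[0.0032,18.727,19.974,89.255]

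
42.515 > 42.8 False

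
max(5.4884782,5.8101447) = 5.8101447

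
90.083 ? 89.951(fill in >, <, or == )>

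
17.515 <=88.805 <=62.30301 False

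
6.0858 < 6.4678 True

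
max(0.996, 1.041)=1.041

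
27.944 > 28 False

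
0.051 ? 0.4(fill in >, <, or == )<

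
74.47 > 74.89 False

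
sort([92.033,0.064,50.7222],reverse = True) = [92.033,50.7222,0.064]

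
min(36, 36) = 36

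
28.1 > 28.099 True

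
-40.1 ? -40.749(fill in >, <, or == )>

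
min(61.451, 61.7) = 61.451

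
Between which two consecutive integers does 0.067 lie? 0 and 1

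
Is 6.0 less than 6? No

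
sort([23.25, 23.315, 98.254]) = [23.25, 23.315, 98.254]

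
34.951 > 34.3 True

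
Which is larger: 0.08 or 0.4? 0.4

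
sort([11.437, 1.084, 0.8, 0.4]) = [0.4, 0.8, 1.084, 11.437]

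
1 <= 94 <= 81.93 False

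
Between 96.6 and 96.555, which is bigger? 96.6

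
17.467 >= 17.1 True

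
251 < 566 True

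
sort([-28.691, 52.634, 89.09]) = [-28.691, 52.634, 89.09]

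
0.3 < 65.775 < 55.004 False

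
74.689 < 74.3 False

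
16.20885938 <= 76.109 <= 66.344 False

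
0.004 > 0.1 False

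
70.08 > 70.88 False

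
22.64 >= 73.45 False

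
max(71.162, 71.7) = 71.7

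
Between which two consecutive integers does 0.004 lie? 0 and 1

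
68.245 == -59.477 False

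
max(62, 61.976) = 62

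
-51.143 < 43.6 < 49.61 True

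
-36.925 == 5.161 False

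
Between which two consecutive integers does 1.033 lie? 1 and 2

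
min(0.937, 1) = 0.937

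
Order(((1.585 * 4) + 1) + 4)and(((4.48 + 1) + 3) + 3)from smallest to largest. (((1.585 * 4) + 1) + 4), (((4.48 + 1) + 3) + 3)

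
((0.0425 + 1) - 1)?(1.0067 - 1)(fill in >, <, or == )>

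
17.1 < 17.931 True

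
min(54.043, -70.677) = -70.677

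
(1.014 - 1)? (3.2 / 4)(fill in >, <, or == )<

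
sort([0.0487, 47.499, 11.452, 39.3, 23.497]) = [0.0487, 11.452, 23.497, 39.3, 47.499]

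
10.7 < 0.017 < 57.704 False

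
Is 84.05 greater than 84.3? No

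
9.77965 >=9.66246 True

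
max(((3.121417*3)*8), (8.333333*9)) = 74.999997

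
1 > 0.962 True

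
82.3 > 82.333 False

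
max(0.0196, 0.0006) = 0.0196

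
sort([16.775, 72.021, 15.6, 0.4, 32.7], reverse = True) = [72.021, 32.7, 16.775, 15.6, 0.4]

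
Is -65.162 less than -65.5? No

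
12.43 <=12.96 True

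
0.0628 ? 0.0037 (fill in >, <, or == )>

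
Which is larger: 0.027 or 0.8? 0.8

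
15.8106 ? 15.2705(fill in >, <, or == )>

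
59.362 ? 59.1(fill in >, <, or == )>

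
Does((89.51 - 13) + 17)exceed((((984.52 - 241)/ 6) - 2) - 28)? No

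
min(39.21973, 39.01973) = 39.01973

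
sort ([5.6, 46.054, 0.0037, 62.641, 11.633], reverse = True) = [62.641, 46.054, 11.633, 5.6, 0.0037]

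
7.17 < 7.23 True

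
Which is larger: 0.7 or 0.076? 0.7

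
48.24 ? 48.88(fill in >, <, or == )<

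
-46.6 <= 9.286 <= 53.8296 True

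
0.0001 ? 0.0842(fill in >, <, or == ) <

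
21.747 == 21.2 False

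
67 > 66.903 True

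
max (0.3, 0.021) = 0.3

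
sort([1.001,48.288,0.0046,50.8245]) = [0.0046,1.001,48.288,50.8245]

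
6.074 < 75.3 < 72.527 False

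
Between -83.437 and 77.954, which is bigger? 77.954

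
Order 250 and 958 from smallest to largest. 250, 958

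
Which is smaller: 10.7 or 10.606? 10.606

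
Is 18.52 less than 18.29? No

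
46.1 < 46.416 True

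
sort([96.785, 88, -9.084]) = [-9.084, 88, 96.785]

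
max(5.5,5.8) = 5.8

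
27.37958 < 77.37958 True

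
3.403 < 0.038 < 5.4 False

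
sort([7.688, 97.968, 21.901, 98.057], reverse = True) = [98.057, 97.968, 21.901, 7.688]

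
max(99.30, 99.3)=99.3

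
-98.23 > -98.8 True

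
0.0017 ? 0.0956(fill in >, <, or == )<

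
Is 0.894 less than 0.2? No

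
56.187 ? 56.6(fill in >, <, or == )<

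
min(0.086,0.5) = 0.086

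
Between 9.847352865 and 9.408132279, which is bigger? 9.847352865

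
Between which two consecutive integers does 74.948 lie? 74 and 75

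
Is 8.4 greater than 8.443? No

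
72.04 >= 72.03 True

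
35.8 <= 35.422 False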